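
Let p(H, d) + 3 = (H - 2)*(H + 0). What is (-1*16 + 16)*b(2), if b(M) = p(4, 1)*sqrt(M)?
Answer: 0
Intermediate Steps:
p(H, d) = -3 + H*(-2 + H) (p(H, d) = -3 + (H - 2)*(H + 0) = -3 + (-2 + H)*H = -3 + H*(-2 + H))
b(M) = 5*sqrt(M) (b(M) = (-3 + 4**2 - 2*4)*sqrt(M) = (-3 + 16 - 8)*sqrt(M) = 5*sqrt(M))
(-1*16 + 16)*b(2) = (-1*16 + 16)*(5*sqrt(2)) = (-16 + 16)*(5*sqrt(2)) = 0*(5*sqrt(2)) = 0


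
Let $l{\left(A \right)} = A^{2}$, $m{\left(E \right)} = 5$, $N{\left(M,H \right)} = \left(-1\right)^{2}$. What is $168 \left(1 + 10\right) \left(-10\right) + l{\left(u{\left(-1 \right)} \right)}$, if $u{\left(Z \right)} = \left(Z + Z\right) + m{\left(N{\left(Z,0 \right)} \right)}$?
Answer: $-18471$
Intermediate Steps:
$N{\left(M,H \right)} = 1$
$u{\left(Z \right)} = 5 + 2 Z$ ($u{\left(Z \right)} = \left(Z + Z\right) + 5 = 2 Z + 5 = 5 + 2 Z$)
$168 \left(1 + 10\right) \left(-10\right) + l{\left(u{\left(-1 \right)} \right)} = 168 \left(1 + 10\right) \left(-10\right) + \left(5 + 2 \left(-1\right)\right)^{2} = 168 \cdot 11 \left(-10\right) + \left(5 - 2\right)^{2} = 168 \left(-110\right) + 3^{2} = -18480 + 9 = -18471$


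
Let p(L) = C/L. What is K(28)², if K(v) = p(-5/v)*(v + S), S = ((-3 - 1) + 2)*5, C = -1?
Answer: 254016/25 ≈ 10161.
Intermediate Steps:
p(L) = -1/L
S = -10 (S = (-4 + 2)*5 = -2*5 = -10)
K(v) = v*(-10 + v)/5 (K(v) = (-1/((-5/v)))*(v - 10) = (-(-1)*v/5)*(-10 + v) = (v/5)*(-10 + v) = v*(-10 + v)/5)
K(28)² = ((⅕)*28*(-10 + 28))² = ((⅕)*28*18)² = (504/5)² = 254016/25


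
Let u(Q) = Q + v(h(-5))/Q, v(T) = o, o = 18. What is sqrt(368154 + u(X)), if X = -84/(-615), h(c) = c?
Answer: sqrt(3033534313390)/2870 ≈ 606.87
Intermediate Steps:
X = 28/205 (X = -84*(-1/615) = 28/205 ≈ 0.13659)
v(T) = 18
u(Q) = Q + 18/Q
sqrt(368154 + u(X)) = sqrt(368154 + (28/205 + 18/(28/205))) = sqrt(368154 + (28/205 + 18*(205/28))) = sqrt(368154 + (28/205 + 1845/14)) = sqrt(368154 + 378617/2870) = sqrt(1056980597/2870) = sqrt(3033534313390)/2870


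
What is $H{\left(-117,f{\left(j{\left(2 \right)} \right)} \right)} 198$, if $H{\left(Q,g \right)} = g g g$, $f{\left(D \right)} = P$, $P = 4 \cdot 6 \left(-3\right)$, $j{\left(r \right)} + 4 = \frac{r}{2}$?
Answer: $-73903104$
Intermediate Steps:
$j{\left(r \right)} = -4 + \frac{r}{2}$
$P = -72$ ($P = 24 \left(-3\right) = -72$)
$f{\left(D \right)} = -72$
$H{\left(Q,g \right)} = g^{3}$ ($H{\left(Q,g \right)} = g^{2} g = g^{3}$)
$H{\left(-117,f{\left(j{\left(2 \right)} \right)} \right)} 198 = \left(-72\right)^{3} \cdot 198 = \left(-373248\right) 198 = -73903104$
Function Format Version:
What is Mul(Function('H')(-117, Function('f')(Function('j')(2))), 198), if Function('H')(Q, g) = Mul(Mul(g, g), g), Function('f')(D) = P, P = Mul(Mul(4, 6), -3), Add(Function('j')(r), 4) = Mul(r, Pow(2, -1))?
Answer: -73903104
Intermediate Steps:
Function('j')(r) = Add(-4, Mul(Rational(1, 2), r)) (Function('j')(r) = Add(-4, Mul(r, Pow(2, -1))) = Add(-4, Mul(r, Rational(1, 2))) = Add(-4, Mul(Rational(1, 2), r)))
P = -72 (P = Mul(24, -3) = -72)
Function('f')(D) = -72
Function('H')(Q, g) = Pow(g, 3) (Function('H')(Q, g) = Mul(Pow(g, 2), g) = Pow(g, 3))
Mul(Function('H')(-117, Function('f')(Function('j')(2))), 198) = Mul(Pow(-72, 3), 198) = Mul(-373248, 198) = -73903104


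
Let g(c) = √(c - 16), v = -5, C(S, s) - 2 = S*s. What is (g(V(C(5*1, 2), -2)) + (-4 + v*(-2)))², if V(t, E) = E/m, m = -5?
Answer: (30 + I*√390)²/25 ≈ 20.4 + 47.396*I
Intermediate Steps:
C(S, s) = 2 + S*s
V(t, E) = -E/5 (V(t, E) = E/(-5) = E*(-⅕) = -E/5)
g(c) = √(-16 + c)
(g(V(C(5*1, 2), -2)) + (-4 + v*(-2)))² = (√(-16 - ⅕*(-2)) + (-4 - 5*(-2)))² = (√(-16 + ⅖) + (-4 + 10))² = (√(-78/5) + 6)² = (I*√390/5 + 6)² = (6 + I*√390/5)²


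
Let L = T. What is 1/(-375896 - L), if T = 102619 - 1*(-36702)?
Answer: -1/515217 ≈ -1.9409e-6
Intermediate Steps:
T = 139321 (T = 102619 + 36702 = 139321)
L = 139321
1/(-375896 - L) = 1/(-375896 - 1*139321) = 1/(-375896 - 139321) = 1/(-515217) = -1/515217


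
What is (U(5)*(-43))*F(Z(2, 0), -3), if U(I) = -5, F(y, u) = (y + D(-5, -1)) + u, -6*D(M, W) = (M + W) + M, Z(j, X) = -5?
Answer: -7955/6 ≈ -1325.8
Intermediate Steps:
D(M, W) = -M/3 - W/6 (D(M, W) = -((M + W) + M)/6 = -(W + 2*M)/6 = -M/3 - W/6)
F(y, u) = 11/6 + u + y (F(y, u) = (y + (-1/3*(-5) - 1/6*(-1))) + u = (y + (5/3 + 1/6)) + u = (y + 11/6) + u = (11/6 + y) + u = 11/6 + u + y)
(U(5)*(-43))*F(Z(2, 0), -3) = (-5*(-43))*(11/6 - 3 - 5) = 215*(-37/6) = -7955/6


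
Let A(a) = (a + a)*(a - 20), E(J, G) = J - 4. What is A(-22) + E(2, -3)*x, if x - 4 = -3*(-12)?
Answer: 1768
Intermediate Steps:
E(J, G) = -4 + J
A(a) = 2*a*(-20 + a) (A(a) = (2*a)*(-20 + a) = 2*a*(-20 + a))
x = 40 (x = 4 - 3*(-12) = 4 + 36 = 40)
A(-22) + E(2, -3)*x = 2*(-22)*(-20 - 22) + (-4 + 2)*40 = 2*(-22)*(-42) - 2*40 = 1848 - 80 = 1768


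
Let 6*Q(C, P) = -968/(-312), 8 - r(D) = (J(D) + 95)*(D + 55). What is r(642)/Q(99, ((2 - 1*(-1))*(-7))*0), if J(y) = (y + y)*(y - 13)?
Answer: -131739308766/121 ≈ -1.0888e+9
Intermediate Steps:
J(y) = 2*y*(-13 + y) (J(y) = (2*y)*(-13 + y) = 2*y*(-13 + y))
r(D) = 8 - (55 + D)*(95 + 2*D*(-13 + D)) (r(D) = 8 - (2*D*(-13 + D) + 95)*(D + 55) = 8 - (95 + 2*D*(-13 + D))*(55 + D) = 8 - (55 + D)*(95 + 2*D*(-13 + D)))
Q(C, P) = 121/234 (Q(C, P) = (-968/(-312))/6 = (-968*(-1/312))/6 = (1/6)*(121/39) = 121/234)
r(642)/Q(99, ((2 - 1*(-1))*(-7))*0) = (-5217 - 84*642**2 - 2*642**3 + 1335*642)/(121/234) = (-5217 - 84*412164 - 2*264609288 + 857070)*(234/121) = (-5217 - 34621776 - 529218576 + 857070)*(234/121) = -562988499*234/121 = -131739308766/121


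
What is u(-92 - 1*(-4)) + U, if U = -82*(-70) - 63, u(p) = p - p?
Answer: 5677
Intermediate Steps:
u(p) = 0
U = 5677 (U = 5740 - 63 = 5677)
u(-92 - 1*(-4)) + U = 0 + 5677 = 5677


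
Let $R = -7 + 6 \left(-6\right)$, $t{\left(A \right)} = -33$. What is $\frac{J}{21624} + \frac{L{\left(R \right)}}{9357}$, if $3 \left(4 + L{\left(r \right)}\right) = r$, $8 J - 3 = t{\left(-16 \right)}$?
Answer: $- \frac{1726115}{809343072} \approx -0.0021327$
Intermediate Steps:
$R = -43$ ($R = -7 - 36 = -43$)
$J = - \frac{15}{4}$ ($J = \frac{3}{8} + \frac{1}{8} \left(-33\right) = \frac{3}{8} - \frac{33}{8} = - \frac{15}{4} \approx -3.75$)
$L{\left(r \right)} = -4 + \frac{r}{3}$
$\frac{J}{21624} + \frac{L{\left(R \right)}}{9357} = - \frac{15}{4 \cdot 21624} + \frac{-4 + \frac{1}{3} \left(-43\right)}{9357} = \left(- \frac{15}{4}\right) \frac{1}{21624} + \left(-4 - \frac{43}{3}\right) \frac{1}{9357} = - \frac{5}{28832} - \frac{55}{28071} = - \frac{1726115}{809343072}$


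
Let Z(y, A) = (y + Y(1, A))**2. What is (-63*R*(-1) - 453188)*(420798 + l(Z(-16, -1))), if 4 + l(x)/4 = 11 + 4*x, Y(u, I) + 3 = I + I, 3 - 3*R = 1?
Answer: -193893016772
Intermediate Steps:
R = 2/3 (R = 1 - 1/3*1 = 1 - 1/3 = 2/3 ≈ 0.66667)
Y(u, I) = -3 + 2*I (Y(u, I) = -3 + (I + I) = -3 + 2*I)
Z(y, A) = (-3 + y + 2*A)**2 (Z(y, A) = (y + (-3 + 2*A))**2 = (-3 + y + 2*A)**2)
l(x) = 28 + 16*x (l(x) = -16 + 4*(11 + 4*x) = -16 + (44 + 16*x) = 28 + 16*x)
(-63*R*(-1) - 453188)*(420798 + l(Z(-16, -1))) = (-63*2/3*(-1) - 453188)*(420798 + (28 + 16*(-3 - 16 + 2*(-1))**2)) = (-42*(-1) - 453188)*(420798 + (28 + 16*(-3 - 16 - 2)**2)) = (42 - 453188)*(420798 + (28 + 16*(-21)**2)) = -453146*(420798 + (28 + 16*441)) = -453146*(420798 + (28 + 7056)) = -453146*(420798 + 7084) = -453146*427882 = -193893016772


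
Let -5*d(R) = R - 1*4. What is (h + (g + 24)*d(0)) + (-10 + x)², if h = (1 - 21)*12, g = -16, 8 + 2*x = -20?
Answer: 1712/5 ≈ 342.40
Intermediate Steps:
x = -14 (x = -4 + (½)*(-20) = -4 - 10 = -14)
d(R) = ⅘ - R/5 (d(R) = -(R - 1*4)/5 = -(R - 4)/5 = -(-4 + R)/5 = ⅘ - R/5)
h = -240 (h = -20*12 = -240)
(h + (g + 24)*d(0)) + (-10 + x)² = (-240 + (-16 + 24)*(⅘ - ⅕*0)) + (-10 - 14)² = (-240 + 8*(⅘ + 0)) + (-24)² = (-240 + 8*(⅘)) + 576 = (-240 + 32/5) + 576 = -1168/5 + 576 = 1712/5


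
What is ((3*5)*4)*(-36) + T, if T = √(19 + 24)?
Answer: -2160 + √43 ≈ -2153.4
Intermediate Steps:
T = √43 ≈ 6.5574
((3*5)*4)*(-36) + T = ((3*5)*4)*(-36) + √43 = (15*4)*(-36) + √43 = 60*(-36) + √43 = -2160 + √43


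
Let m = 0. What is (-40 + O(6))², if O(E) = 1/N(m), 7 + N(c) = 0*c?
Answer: 78961/49 ≈ 1611.4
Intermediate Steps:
N(c) = -7 (N(c) = -7 + 0*c = -7 + 0 = -7)
O(E) = -⅐ (O(E) = 1/(-7) = -⅐)
(-40 + O(6))² = (-40 - ⅐)² = (-281/7)² = 78961/49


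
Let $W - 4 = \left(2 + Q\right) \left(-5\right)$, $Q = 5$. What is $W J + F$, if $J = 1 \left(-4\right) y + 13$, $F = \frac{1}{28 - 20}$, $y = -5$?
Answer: $- \frac{8183}{8} \approx -1022.9$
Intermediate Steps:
$W = -31$ ($W = 4 + \left(2 + 5\right) \left(-5\right) = 4 + 7 \left(-5\right) = 4 - 35 = -31$)
$F = \frac{1}{8} \approx 0.125$
$J = 33$ ($J = 1 \left(-4\right) \left(-5\right) + 13 = \left(-4\right) \left(-5\right) + 13 = 20 + 13 = 33$)
$W J + F = \left(-31\right) 33 + \frac{1}{8} = -1023 + \frac{1}{8} = - \frac{8183}{8}$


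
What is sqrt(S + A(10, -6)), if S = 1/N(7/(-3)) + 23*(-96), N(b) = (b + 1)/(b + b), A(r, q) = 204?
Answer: I*sqrt(8002)/2 ≈ 44.727*I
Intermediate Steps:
N(b) = (1 + b)/(2*b) (N(b) = (1 + b)/((2*b)) = (1 + b)*(1/(2*b)) = (1 + b)/(2*b))
S = -4409/2 (S = 1/((1 + 7/(-3))/(2*((7/(-3))))) + 23*(-96) = 1/((1 + 7*(-1/3))/(2*((7*(-1/3))))) - 2208 = 1/((1 - 7/3)/(2*(-7/3))) - 2208 = 1/((1/2)*(-3/7)*(-4/3)) - 2208 = 1/(2/7) - 2208 = 7/2 - 2208 = -4409/2 ≈ -2204.5)
sqrt(S + A(10, -6)) = sqrt(-4409/2 + 204) = sqrt(-4001/2) = I*sqrt(8002)/2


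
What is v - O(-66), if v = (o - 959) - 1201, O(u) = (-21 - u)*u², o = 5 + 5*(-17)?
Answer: -198260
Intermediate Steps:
o = -80 (o = 5 - 85 = -80)
O(u) = u²*(-21 - u)
v = -2240 (v = (-80 - 959) - 1201 = -1039 - 1201 = -2240)
v - O(-66) = -2240 - (-66)²*(-21 - 1*(-66)) = -2240 - 4356*(-21 + 66) = -2240 - 4356*45 = -2240 - 1*196020 = -2240 - 196020 = -198260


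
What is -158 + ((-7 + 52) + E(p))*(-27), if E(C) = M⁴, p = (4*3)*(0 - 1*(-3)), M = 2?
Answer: -1805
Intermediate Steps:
p = 36 (p = 12*(0 + 3) = 12*3 = 36)
E(C) = 16 (E(C) = 2⁴ = 16)
-158 + ((-7 + 52) + E(p))*(-27) = -158 + ((-7 + 52) + 16)*(-27) = -158 + (45 + 16)*(-27) = -158 + 61*(-27) = -158 - 1647 = -1805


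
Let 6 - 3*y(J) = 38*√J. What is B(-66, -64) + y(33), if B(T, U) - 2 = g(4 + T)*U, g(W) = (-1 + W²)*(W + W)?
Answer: 30498052 - 38*√33/3 ≈ 3.0498e+7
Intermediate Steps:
g(W) = 2*W*(-1 + W²) (g(W) = (-1 + W²)*(2*W) = 2*W*(-1 + W²))
y(J) = 2 - 38*√J/3
B(T, U) = 2 + 2*U*(-1 + (4 + T)²)*(4 + T) (B(T, U) = 2 + (2*(4 + T)*(-1 + (4 + T)²))*U = 2 + (2*(-1 + (4 + T)²)*(4 + T))*U = 2 + 2*U*(-1 + (4 + T)²)*(4 + T))
B(-66, -64) + y(33) = (2 + 2*(-64)*(-1 + (4 - 66)²)*(4 - 66)) + (2 - 38*√33/3) = (2 + 2*(-64)*(-1 + (-62)²)*(-62)) + (2 - 38*√33/3) = (2 + 2*(-64)*(-1 + 3844)*(-62)) + (2 - 38*√33/3) = (2 + 2*(-64)*3843*(-62)) + (2 - 38*√33/3) = (2 + 30498048) + (2 - 38*√33/3) = 30498050 + (2 - 38*√33/3) = 30498052 - 38*√33/3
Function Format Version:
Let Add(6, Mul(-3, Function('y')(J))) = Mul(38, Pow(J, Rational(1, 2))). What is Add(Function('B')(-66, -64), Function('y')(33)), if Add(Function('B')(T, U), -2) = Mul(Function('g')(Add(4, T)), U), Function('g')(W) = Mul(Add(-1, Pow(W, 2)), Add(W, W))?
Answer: Add(30498052, Mul(Rational(-38, 3), Pow(33, Rational(1, 2)))) ≈ 3.0498e+7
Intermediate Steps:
Function('g')(W) = Mul(2, W, Add(-1, Pow(W, 2))) (Function('g')(W) = Mul(Add(-1, Pow(W, 2)), Mul(2, W)) = Mul(2, W, Add(-1, Pow(W, 2))))
Function('y')(J) = Add(2, Mul(Rational(-38, 3), Pow(J, Rational(1, 2)))) (Function('y')(J) = Add(2, Mul(Rational(-1, 3), Mul(38, Pow(J, Rational(1, 2))))) = Add(2, Mul(Rational(-38, 3), Pow(J, Rational(1, 2)))))
Function('B')(T, U) = Add(2, Mul(2, U, Add(-1, Pow(Add(4, T), 2)), Add(4, T))) (Function('B')(T, U) = Add(2, Mul(Mul(2, Add(4, T), Add(-1, Pow(Add(4, T), 2))), U)) = Add(2, Mul(Mul(2, Add(-1, Pow(Add(4, T), 2)), Add(4, T)), U)) = Add(2, Mul(2, U, Add(-1, Pow(Add(4, T), 2)), Add(4, T))))
Add(Function('B')(-66, -64), Function('y')(33)) = Add(Add(2, Mul(2, -64, Add(-1, Pow(Add(4, -66), 2)), Add(4, -66))), Add(2, Mul(Rational(-38, 3), Pow(33, Rational(1, 2))))) = Add(Add(2, Mul(2, -64, Add(-1, Pow(-62, 2)), -62)), Add(2, Mul(Rational(-38, 3), Pow(33, Rational(1, 2))))) = Add(Add(2, Mul(2, -64, Add(-1, 3844), -62)), Add(2, Mul(Rational(-38, 3), Pow(33, Rational(1, 2))))) = Add(Add(2, Mul(2, -64, 3843, -62)), Add(2, Mul(Rational(-38, 3), Pow(33, Rational(1, 2))))) = Add(Add(2, 30498048), Add(2, Mul(Rational(-38, 3), Pow(33, Rational(1, 2))))) = Add(30498050, Add(2, Mul(Rational(-38, 3), Pow(33, Rational(1, 2))))) = Add(30498052, Mul(Rational(-38, 3), Pow(33, Rational(1, 2))))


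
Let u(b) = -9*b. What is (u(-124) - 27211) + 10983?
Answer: -15112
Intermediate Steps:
(u(-124) - 27211) + 10983 = (-9*(-124) - 27211) + 10983 = (1116 - 27211) + 10983 = -26095 + 10983 = -15112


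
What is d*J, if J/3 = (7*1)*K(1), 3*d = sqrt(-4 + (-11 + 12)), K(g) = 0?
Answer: 0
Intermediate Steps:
d = I*sqrt(3)/3 (d = sqrt(-4 + (-11 + 12))/3 = sqrt(-4 + 1)/3 = sqrt(-3)/3 = (I*sqrt(3))/3 = I*sqrt(3)/3 ≈ 0.57735*I)
J = 0 (J = 3*((7*1)*0) = 3*(7*0) = 3*0 = 0)
d*J = (I*sqrt(3)/3)*0 = 0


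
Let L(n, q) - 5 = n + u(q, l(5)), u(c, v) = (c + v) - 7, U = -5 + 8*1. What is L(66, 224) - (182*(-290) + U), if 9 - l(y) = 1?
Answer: 53073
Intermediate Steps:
U = 3 (U = -5 + 8 = 3)
l(y) = 8 (l(y) = 9 - 1*1 = 9 - 1 = 8)
u(c, v) = -7 + c + v
L(n, q) = 6 + n + q (L(n, q) = 5 + (n + (-7 + q + 8)) = 5 + (n + (1 + q)) = 5 + (1 + n + q) = 6 + n + q)
L(66, 224) - (182*(-290) + U) = (6 + 66 + 224) - (182*(-290) + 3) = 296 - (-52780 + 3) = 296 - 1*(-52777) = 296 + 52777 = 53073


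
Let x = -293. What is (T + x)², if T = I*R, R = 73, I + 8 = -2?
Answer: 1046529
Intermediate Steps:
I = -10 (I = -8 - 2 = -10)
T = -730 (T = -10*73 = -730)
(T + x)² = (-730 - 293)² = (-1023)² = 1046529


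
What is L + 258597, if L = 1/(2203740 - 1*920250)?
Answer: 331906663531/1283490 ≈ 2.5860e+5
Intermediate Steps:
L = 1/1283490 (L = 1/(2203740 - 920250) = 1/1283490 ≈ 7.7913e-7)
L + 258597 = 1/1283490 + 258597 = 331906663531/1283490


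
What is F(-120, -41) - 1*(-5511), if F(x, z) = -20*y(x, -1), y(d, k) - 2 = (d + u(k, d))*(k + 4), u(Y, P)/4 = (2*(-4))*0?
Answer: 12671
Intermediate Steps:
u(Y, P) = 0 (u(Y, P) = 4*((2*(-4))*0) = 4*(-8*0) = 4*0 = 0)
y(d, k) = 2 + d*(4 + k) (y(d, k) = 2 + (d + 0)*(k + 4) = 2 + d*(4 + k))
F(x, z) = -40 - 60*x (F(x, z) = -20*(2 + 4*x + x*(-1)) = -20*(2 + 4*x - x) = -20*(2 + 3*x) = -40 - 60*x)
F(-120, -41) - 1*(-5511) = (-40 - 60*(-120)) - 1*(-5511) = (-40 + 7200) + 5511 = 7160 + 5511 = 12671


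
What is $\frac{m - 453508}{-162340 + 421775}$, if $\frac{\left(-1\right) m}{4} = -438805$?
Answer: $\frac{1301712}{259435} \approx 5.0175$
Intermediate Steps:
$m = 1755220$ ($m = \left(-4\right) \left(-438805\right) = 1755220$)
$\frac{m - 453508}{-162340 + 421775} = \frac{1755220 - 453508}{-162340 + 421775} = \frac{1301712}{259435}$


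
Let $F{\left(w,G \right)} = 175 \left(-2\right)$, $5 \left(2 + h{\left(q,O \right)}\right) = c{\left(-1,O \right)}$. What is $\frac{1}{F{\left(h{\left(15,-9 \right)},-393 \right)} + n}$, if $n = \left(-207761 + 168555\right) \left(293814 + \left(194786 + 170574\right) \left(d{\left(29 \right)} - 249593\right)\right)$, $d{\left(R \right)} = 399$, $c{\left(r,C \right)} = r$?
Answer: $\frac{1}{3569519131575006} \approx 2.8015 \cdot 10^{-16}$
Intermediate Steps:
$h{\left(q,O \right)} = - \frac{11}{5}$ ($h{\left(q,O \right)} = -2 + \frac{1}{5} \left(-1\right) = -2 - \frac{1}{5} = - \frac{11}{5}$)
$F{\left(w,G \right)} = -350$
$n = 3569519131575356$ ($n = \left(-207761 + 168555\right) \left(293814 + \left(194786 + 170574\right) \left(399 - 249593\right)\right) = - 39206 \left(293814 + 365360 \left(-249194\right)\right) = - 39206 \left(293814 - 91045519840\right) = \left(-39206\right) \left(-91045226026\right) = 3569519131575356$)
$\frac{1}{F{\left(h{\left(15,-9 \right)},-393 \right)} + n} = \frac{1}{-350 + 3569519131575356} = \frac{1}{3569519131575006}$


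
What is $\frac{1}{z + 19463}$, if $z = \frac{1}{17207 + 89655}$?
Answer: $\frac{106862}{2079855107} \approx 5.138 \cdot 10^{-5}$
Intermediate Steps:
$z = \frac{1}{106862} \approx 9.3579 \cdot 10^{-6}$
$\frac{1}{z + 19463} = \frac{1}{\frac{1}{106862} + 19463} = \frac{1}{\frac{2079855107}{106862}} = \frac{106862}{2079855107}$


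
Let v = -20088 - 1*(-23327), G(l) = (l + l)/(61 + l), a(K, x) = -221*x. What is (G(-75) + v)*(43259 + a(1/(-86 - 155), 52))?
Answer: 722635716/7 ≈ 1.0323e+8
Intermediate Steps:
G(l) = 2*l/(61 + l) (G(l) = (2*l)/(61 + l) = 2*l/(61 + l))
v = 3239 (v = -20088 + 23327 = 3239)
(G(-75) + v)*(43259 + a(1/(-86 - 155), 52)) = (2*(-75)/(61 - 75) + 3239)*(43259 - 221*52) = (2*(-75)/(-14) + 3239)*(43259 - 11492) = (2*(-75)*(-1/14) + 3239)*31767 = (75/7 + 3239)*31767 = (22748/7)*31767 = 722635716/7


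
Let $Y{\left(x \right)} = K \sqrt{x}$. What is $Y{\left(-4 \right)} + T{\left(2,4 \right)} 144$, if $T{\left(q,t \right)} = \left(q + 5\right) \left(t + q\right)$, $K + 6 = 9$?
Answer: $6048 + 6 i \approx 6048.0 + 6.0 i$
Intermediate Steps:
$K = 3$ ($K = -6 + 9 = 3$)
$T{\left(q,t \right)} = \left(5 + q\right) \left(q + t\right)$
$Y{\left(x \right)} = 3 \sqrt{x}$
$Y{\left(-4 \right)} + T{\left(2,4 \right)} 144 = 3 \sqrt{-4} + \left(2^{2} + 5 \cdot 2 + 5 \cdot 4 + 2 \cdot 4\right) 144 = 3 \cdot 2 i + \left(4 + 10 + 20 + 8\right) 144 = 6 i + 42 \cdot 144 = 6 i + 6048 = 6048 + 6 i$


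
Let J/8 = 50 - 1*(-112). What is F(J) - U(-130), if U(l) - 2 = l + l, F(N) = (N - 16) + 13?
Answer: 1551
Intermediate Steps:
J = 1296 (J = 8*(50 - 1*(-112)) = 8*(50 + 112) = 8*162 = 1296)
F(N) = -3 + N (F(N) = (-16 + N) + 13 = -3 + N)
U(l) = 2 + 2*l (U(l) = 2 + (l + l) = 2 + 2*l)
F(J) - U(-130) = (-3 + 1296) - (2 + 2*(-130)) = 1293 - (2 - 260) = 1293 - 1*(-258) = 1293 + 258 = 1551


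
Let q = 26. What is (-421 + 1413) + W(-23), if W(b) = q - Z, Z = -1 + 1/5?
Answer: 5094/5 ≈ 1018.8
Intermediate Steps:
Z = -⅘ (Z = -1 + ⅕ = -⅘ ≈ -0.80000)
W(b) = 134/5 (W(b) = 26 - 1*(-⅘) = 26 + ⅘ = 134/5)
(-421 + 1413) + W(-23) = (-421 + 1413) + 134/5 = 992 + 134/5 = 5094/5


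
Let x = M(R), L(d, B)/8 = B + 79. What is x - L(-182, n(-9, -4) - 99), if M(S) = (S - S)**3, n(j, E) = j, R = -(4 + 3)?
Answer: 232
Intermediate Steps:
R = -7 (R = -1*7 = -7)
M(S) = 0 (M(S) = 0**3 = 0)
L(d, B) = 632 + 8*B (L(d, B) = 8*(B + 79) = 8*(79 + B) = 632 + 8*B)
x = 0
x - L(-182, n(-9, -4) - 99) = 0 - (632 + 8*(-9 - 99)) = 0 - (632 + 8*(-108)) = 0 - (632 - 864) = 0 - 1*(-232) = 0 + 232 = 232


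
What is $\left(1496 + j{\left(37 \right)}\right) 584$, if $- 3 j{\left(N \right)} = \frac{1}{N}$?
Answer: $\frac{96976120}{111} \approx 8.7366 \cdot 10^{5}$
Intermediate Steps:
$j{\left(N \right)} = - \frac{1}{3 N}$
$\left(1496 + j{\left(37 \right)}\right) 584 = \left(1496 - \frac{1}{3 \cdot 37}\right) 584 = \left(1496 - \frac{1}{111}\right) 584 = \frac{166055}{111} \cdot 584 = \frac{96976120}{111}$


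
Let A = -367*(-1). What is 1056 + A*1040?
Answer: 382736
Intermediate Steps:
A = 367
1056 + A*1040 = 1056 + 367*1040 = 1056 + 381680 = 382736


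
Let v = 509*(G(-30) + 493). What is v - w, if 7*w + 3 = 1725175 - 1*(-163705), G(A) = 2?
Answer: -125192/7 ≈ -17885.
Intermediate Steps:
v = 251955 (v = 509*(2 + 493) = 509*495 = 251955)
w = 1888877/7 (w = -3/7 + (1725175 - 1*(-163705))/7 = -3/7 + (1725175 + 163705)/7 = -3/7 + (1/7)*1888880 = -3/7 + 269840 = 1888877/7 ≈ 2.6984e+5)
v - w = 251955 - 1*1888877/7 = 251955 - 1888877/7 = -125192/7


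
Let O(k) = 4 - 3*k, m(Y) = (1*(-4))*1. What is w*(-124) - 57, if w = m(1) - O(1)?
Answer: 563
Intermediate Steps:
m(Y) = -4 (m(Y) = -4*1 = -4)
w = -5 (w = -4 - (4 - 3*1) = -4 - (4 - 3) = -4 - 1*1 = -4 - 1 = -5)
w*(-124) - 57 = -5*(-124) - 57 = 620 - 57 = 563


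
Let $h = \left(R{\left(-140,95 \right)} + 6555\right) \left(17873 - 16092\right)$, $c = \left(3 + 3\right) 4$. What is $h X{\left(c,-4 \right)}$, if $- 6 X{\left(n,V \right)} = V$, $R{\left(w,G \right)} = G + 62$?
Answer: $\frac{23908144}{3} \approx 7.9694 \cdot 10^{6}$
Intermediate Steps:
$c = 24$ ($c = 6 \cdot 4 = 24$)
$R{\left(w,G \right)} = 62 + G$
$X{\left(n,V \right)} = - \frac{V}{6}$
$h = 11954072$ ($h = \left(\left(62 + 95\right) + 6555\right) \left(17873 - 16092\right) = \left(157 + 6555\right) 1781 = 6712 \cdot 1781 = 11954072$)
$h X{\left(c,-4 \right)} = 11954072 \left(\left(- \frac{1}{6}\right) \left(-4\right)\right) = 11954072 \cdot \frac{2}{3} = \frac{23908144}{3}$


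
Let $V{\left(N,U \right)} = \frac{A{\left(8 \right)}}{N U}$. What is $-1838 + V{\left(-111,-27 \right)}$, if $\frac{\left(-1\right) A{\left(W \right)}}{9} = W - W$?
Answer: $-1838$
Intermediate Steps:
$A{\left(W \right)} = 0$ ($A{\left(W \right)} = - 9 \left(W - W\right) = \left(-9\right) 0 = 0$)
$V{\left(N,U \right)} = 0$ ($V{\left(N,U \right)} = \frac{0}{N U} = 0 \frac{1}{N U} = 0$)
$-1838 + V{\left(-111,-27 \right)} = -1838 + 0 = -1838$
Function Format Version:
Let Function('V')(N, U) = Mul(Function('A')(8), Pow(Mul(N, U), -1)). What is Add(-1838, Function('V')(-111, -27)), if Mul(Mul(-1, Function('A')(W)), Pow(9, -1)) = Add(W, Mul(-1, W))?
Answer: -1838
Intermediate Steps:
Function('A')(W) = 0 (Function('A')(W) = Mul(-9, Add(W, Mul(-1, W))) = Mul(-9, 0) = 0)
Function('V')(N, U) = 0 (Function('V')(N, U) = Mul(0, Pow(Mul(N, U), -1)) = Mul(0, Mul(Pow(N, -1), Pow(U, -1))) = 0)
Add(-1838, Function('V')(-111, -27)) = Add(-1838, 0) = -1838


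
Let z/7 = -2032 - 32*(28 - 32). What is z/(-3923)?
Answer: 13328/3923 ≈ 3.3974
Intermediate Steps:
z = -13328 (z = 7*(-2032 - 32*(28 - 32)) = 7*(-2032 - 32*(-4)) = 7*(-2032 + 128) = 7*(-1904) = -13328)
z/(-3923) = -13328/(-3923) = -13328*(-1/3923) = 13328/3923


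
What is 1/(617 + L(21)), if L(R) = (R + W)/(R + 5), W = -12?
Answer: 26/16051 ≈ 0.0016198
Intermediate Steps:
L(R) = (-12 + R)/(5 + R) (L(R) = (R - 12)/(R + 5) = (-12 + R)/(5 + R))
1/(617 + L(21)) = 1/(617 + (-12 + 21)/(5 + 21)) = 1/(617 + 9/26) = 1/(16051/26) = 26/16051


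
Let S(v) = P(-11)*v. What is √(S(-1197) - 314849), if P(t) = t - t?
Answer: I*√314849 ≈ 561.11*I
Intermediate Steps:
P(t) = 0
S(v) = 0 (S(v) = 0*v = 0)
√(S(-1197) - 314849) = √(0 - 314849) = √(-314849) = I*√314849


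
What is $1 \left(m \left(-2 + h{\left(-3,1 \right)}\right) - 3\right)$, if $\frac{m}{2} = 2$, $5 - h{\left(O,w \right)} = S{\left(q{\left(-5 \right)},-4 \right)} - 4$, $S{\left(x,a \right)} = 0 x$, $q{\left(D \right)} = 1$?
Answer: $25$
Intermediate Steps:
$S{\left(x,a \right)} = 0$
$h{\left(O,w \right)} = 9$ ($h{\left(O,w \right)} = 5 - \left(0 - 4\right) = 5 - -4 = 5 + 4 = 9$)
$m = 4$ ($m = 2 \cdot 2 = 4$)
$1 \left(m \left(-2 + h{\left(-3,1 \right)}\right) - 3\right) = 1 \left(4 \left(-2 + 9\right) - 3\right) = 1 \left(4 \cdot 7 - 3\right) = 1 \left(28 - 3\right) = 1 \cdot 25 = 25$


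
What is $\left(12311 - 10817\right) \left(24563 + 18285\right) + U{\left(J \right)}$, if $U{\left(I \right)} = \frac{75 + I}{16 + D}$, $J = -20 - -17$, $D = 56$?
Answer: $64014913$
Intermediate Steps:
$J = -3$ ($J = -20 + 17 = -3$)
$U{\left(I \right)} = \frac{25}{24} + \frac{I}{72}$ ($U{\left(I \right)} = \frac{75 + I}{16 + 56} = \frac{75 + I}{72} = \left(75 + I\right) \frac{1}{72} = \frac{25}{24} + \frac{I}{72}$)
$\left(12311 - 10817\right) \left(24563 + 18285\right) + U{\left(J \right)} = \left(12311 - 10817\right) \left(24563 + 18285\right) + \left(\frac{25}{24} + \frac{1}{72} \left(-3\right)\right) = 1494 \cdot 42848 + \left(\frac{25}{24} - \frac{1}{24}\right) = 64014912 + 1 = 64014913$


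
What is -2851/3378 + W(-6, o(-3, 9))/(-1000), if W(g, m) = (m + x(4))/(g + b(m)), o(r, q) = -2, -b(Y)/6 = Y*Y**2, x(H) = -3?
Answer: -1330279/1576400 ≈ -0.84387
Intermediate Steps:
b(Y) = -6*Y**3 (b(Y) = -6*Y*Y**2 = -6*Y**3)
W(g, m) = (-3 + m)/(g - 6*m**3) (W(g, m) = (m - 3)/(g - 6*m**3) = (-3 + m)/(g - 6*m**3))
-2851/3378 + W(-6, o(-3, 9))/(-1000) = -2851/3378 + ((-3 - 2)/(-6 - 6*(-2)**3))/(-1000) = -2851*1/3378 + (-5/(-6 - 6*(-8)))*(-1/1000) = -2851/3378 + (-5/(-6 + 48))*(-1/1000) = -2851/3378 + (-5/42)*(-1/1000) = -2851/3378 + ((1/42)*(-5))*(-1/1000) = -2851/3378 - 5/42*(-1/1000) = -2851/3378 + 1/8400 = -1330279/1576400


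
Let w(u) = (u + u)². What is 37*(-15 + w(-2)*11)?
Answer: 5957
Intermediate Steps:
w(u) = 4*u² (w(u) = (2*u)² = 4*u²)
37*(-15 + w(-2)*11) = 37*(-15 + (4*(-2)²)*11) = 37*(-15 + (4*4)*11) = 37*(-15 + 16*11) = 37*(-15 + 176) = 37*161 = 5957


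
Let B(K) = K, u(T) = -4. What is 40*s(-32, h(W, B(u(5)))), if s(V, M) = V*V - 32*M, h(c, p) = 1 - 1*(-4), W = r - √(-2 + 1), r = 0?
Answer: 34560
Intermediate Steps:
W = -I (W = 0 - √(-2 + 1) = 0 - √(-1) = 0 - I = -I ≈ -1.0*I)
h(c, p) = 5 (h(c, p) = 1 + 4 = 5)
s(V, M) = V² - 32*M
40*s(-32, h(W, B(u(5)))) = 40*((-32)² - 32*5) = 40*(1024 - 160) = 40*864 = 34560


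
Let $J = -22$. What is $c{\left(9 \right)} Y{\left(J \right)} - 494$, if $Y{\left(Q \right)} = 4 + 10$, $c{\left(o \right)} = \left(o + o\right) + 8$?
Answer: $-130$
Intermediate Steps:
$c{\left(o \right)} = 8 + 2 o$ ($c{\left(o \right)} = 2 o + 8 = 8 + 2 o$)
$Y{\left(Q \right)} = 14$
$c{\left(9 \right)} Y{\left(J \right)} - 494 = \left(8 + 2 \cdot 9\right) 14 - 494 = \left(8 + 18\right) 14 - 494 = 26 \cdot 14 - 494 = 364 - 494 = -130$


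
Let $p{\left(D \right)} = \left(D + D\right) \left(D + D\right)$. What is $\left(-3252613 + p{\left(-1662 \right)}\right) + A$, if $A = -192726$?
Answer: $7603637$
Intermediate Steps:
$p{\left(D \right)} = 4 D^{2}$ ($p{\left(D \right)} = 2 D 2 D = 4 D^{2}$)
$\left(-3252613 + p{\left(-1662 \right)}\right) + A = \left(-3252613 + 4 \left(-1662\right)^{2}\right) - 192726 = \left(-3252613 + 4 \cdot 2762244\right) - 192726 = \left(-3252613 + 11048976\right) - 192726 = 7796363 - 192726 = 7603637$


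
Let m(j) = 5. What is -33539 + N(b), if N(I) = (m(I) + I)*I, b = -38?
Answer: -32285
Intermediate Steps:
N(I) = I*(5 + I) (N(I) = (5 + I)*I = I*(5 + I))
-33539 + N(b) = -33539 - 38*(5 - 38) = -33539 - 38*(-33) = -33539 + 1254 = -32285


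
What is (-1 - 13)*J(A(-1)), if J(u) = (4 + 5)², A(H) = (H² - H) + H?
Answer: -1134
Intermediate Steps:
A(H) = H²
J(u) = 81 (J(u) = 9² = 81)
(-1 - 13)*J(A(-1)) = (-1 - 13)*81 = -14*81 = -1134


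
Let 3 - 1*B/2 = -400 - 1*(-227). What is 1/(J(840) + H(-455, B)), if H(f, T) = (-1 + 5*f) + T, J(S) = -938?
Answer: -1/2862 ≈ -0.00034941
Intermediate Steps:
B = 352 (B = 6 - 2*(-400 - 1*(-227)) = 6 - 2*(-400 + 227) = 6 - 2*(-173) = 6 + 346 = 352)
H(f, T) = -1 + T + 5*f
1/(J(840) + H(-455, B)) = 1/(-938 + (-1 + 352 + 5*(-455))) = 1/(-938 + (-1 + 352 - 2275)) = 1/(-938 - 1924) = 1/(-2862) = -1/2862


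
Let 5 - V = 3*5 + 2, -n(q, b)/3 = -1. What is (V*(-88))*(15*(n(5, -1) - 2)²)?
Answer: 15840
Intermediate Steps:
n(q, b) = 3 (n(q, b) = -3*(-1) = 3)
V = -12 (V = 5 - (3*5 + 2) = 5 - (15 + 2) = 5 - 1*17 = 5 - 17 = -12)
(V*(-88))*(15*(n(5, -1) - 2)²) = (-12*(-88))*(15*(3 - 2)²) = 1056*(15*1²) = 1056*(15*1) = 1056*15 = 15840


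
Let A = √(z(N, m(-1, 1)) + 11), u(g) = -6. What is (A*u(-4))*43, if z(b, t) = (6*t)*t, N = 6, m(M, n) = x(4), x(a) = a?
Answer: -258*√107 ≈ -2668.8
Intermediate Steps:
m(M, n) = 4
z(b, t) = 6*t²
A = √107 (A = √(6*4² + 11) = √(6*16 + 11) = √(96 + 11) = √107 ≈ 10.344)
(A*u(-4))*43 = (√107*(-6))*43 = -6*√107*43 = -258*√107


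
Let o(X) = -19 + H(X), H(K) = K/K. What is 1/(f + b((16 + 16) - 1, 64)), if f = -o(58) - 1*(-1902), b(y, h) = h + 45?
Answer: 1/2029 ≈ 0.00049285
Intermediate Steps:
H(K) = 1
o(X) = -18 (o(X) = -19 + 1 = -18)
b(y, h) = 45 + h
f = 1920 (f = -1*(-18) - 1*(-1902) = 18 + 1902 = 1920)
1/(f + b((16 + 16) - 1, 64)) = 1/(1920 + (45 + 64)) = 1/(1920 + 109) = 1/2029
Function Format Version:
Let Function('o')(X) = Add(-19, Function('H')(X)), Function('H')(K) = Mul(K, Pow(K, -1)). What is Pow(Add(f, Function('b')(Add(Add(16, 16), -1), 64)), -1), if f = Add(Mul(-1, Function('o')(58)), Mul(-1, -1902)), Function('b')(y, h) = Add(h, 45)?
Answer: Rational(1, 2029) ≈ 0.00049285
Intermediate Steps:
Function('H')(K) = 1
Function('o')(X) = -18 (Function('o')(X) = Add(-19, 1) = -18)
Function('b')(y, h) = Add(45, h)
f = 1920 (f = Add(Mul(-1, -18), Mul(-1, -1902)) = Add(18, 1902) = 1920)
Pow(Add(f, Function('b')(Add(Add(16, 16), -1), 64)), -1) = Pow(Add(1920, Add(45, 64)), -1) = Pow(Add(1920, 109), -1) = Pow(2029, -1) = Rational(1, 2029)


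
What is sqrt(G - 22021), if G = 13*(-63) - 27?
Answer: I*sqrt(22867) ≈ 151.22*I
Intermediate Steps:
G = -846 (G = -819 - 27 = -846)
sqrt(G - 22021) = sqrt(-846 - 22021) = sqrt(-22867) = I*sqrt(22867)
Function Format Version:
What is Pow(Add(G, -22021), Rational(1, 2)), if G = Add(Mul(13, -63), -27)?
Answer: Mul(I, Pow(22867, Rational(1, 2))) ≈ Mul(151.22, I)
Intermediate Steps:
G = -846 (G = Add(-819, -27) = -846)
Pow(Add(G, -22021), Rational(1, 2)) = Pow(Add(-846, -22021), Rational(1, 2)) = Pow(-22867, Rational(1, 2)) = Mul(I, Pow(22867, Rational(1, 2)))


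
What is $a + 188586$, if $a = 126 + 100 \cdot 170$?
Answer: $205712$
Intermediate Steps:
$a = 17126$ ($a = 126 + 17000 = 17126$)
$a + 188586 = 17126 + 188586 = 205712$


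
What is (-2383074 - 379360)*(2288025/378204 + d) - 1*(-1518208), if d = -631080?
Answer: 109887276521264077/63034 ≈ 1.7433e+12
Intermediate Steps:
(-2383074 - 379360)*(2288025/378204 + d) - 1*(-1518208) = (-2383074 - 379360)*(2288025/378204 - 631080) - 1*(-1518208) = -2762434*(2288025*(1/378204) - 631080) + 1518208 = -2762434*(762675/126068 - 631080) + 1518208 = -2762434*(-79558230765/126068) + 1518208 = 109887180822541005/63034 + 1518208 = 109887276521264077/63034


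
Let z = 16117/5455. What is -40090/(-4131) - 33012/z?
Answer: -743266249730/66579327 ≈ -11164.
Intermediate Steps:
z = 16117/5455 (z = 16117*(1/5455) = 16117/5455 ≈ 2.9545)
-40090/(-4131) - 33012/z = -40090/(-4131) - 33012/16117/5455 = -40090*(-1/4131) - 33012*5455/16117 = 40090/4131 - 180080460/16117 = -743266249730/66579327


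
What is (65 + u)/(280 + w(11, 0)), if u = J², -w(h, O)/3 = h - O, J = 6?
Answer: 101/247 ≈ 0.40891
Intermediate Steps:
w(h, O) = -3*h + 3*O (w(h, O) = -3*(h - O) = -3*h + 3*O)
u = 36 (u = 6² = 36)
(65 + u)/(280 + w(11, 0)) = (65 + 36)/(280 + (-3*11 + 3*0)) = 101/(280 + (-33 + 0)) = 101/(280 - 33) = 101/247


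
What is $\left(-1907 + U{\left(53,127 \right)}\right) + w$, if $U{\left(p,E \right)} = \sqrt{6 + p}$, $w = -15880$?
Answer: $-17787 + \sqrt{59} \approx -17779.0$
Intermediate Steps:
$\left(-1907 + U{\left(53,127 \right)}\right) + w = \left(-1907 + \sqrt{6 + 53}\right) - 15880 = \left(-1907 + \sqrt{59}\right) - 15880 = -17787 + \sqrt{59}$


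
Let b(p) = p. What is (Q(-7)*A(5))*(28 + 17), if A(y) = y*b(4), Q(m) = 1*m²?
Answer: 44100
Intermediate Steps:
Q(m) = m²
A(y) = 4*y (A(y) = y*4 = 4*y)
(Q(-7)*A(5))*(28 + 17) = ((-7)²*(4*5))*(28 + 17) = (49*20)*45 = 980*45 = 44100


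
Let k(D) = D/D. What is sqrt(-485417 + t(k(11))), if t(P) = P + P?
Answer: 3*I*sqrt(53935) ≈ 696.72*I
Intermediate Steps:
k(D) = 1
t(P) = 2*P
sqrt(-485417 + t(k(11))) = sqrt(-485417 + 2*1) = sqrt(-485417 + 2) = sqrt(-485415) = 3*I*sqrt(53935)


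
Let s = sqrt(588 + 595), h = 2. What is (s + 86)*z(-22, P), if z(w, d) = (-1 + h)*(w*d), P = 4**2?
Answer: -30272 - 4576*sqrt(7) ≈ -42379.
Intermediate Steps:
P = 16
s = 13*sqrt(7) (s = sqrt(1183) = 13*sqrt(7) ≈ 34.395)
z(w, d) = d*w (z(w, d) = (-1 + 2)*(w*d) = 1*(d*w) = d*w)
(s + 86)*z(-22, P) = (13*sqrt(7) + 86)*(16*(-22)) = (86 + 13*sqrt(7))*(-352) = -30272 - 4576*sqrt(7)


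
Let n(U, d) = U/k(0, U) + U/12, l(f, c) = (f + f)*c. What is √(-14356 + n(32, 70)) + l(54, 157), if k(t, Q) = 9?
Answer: 16956 + 2*I*√32287/3 ≈ 16956.0 + 119.79*I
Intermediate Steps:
l(f, c) = 2*c*f (l(f, c) = (2*f)*c = 2*c*f)
n(U, d) = 7*U/36 (n(U, d) = U/9 + U/12 = 7*U/36)
√(-14356 + n(32, 70)) + l(54, 157) = √(-14356 + (7/36)*32) + 2*157*54 = √(-14356 + 56/9) + 16956 = √(-129148/9) + 16956 = 2*I*√32287/3 + 16956 = 16956 + 2*I*√32287/3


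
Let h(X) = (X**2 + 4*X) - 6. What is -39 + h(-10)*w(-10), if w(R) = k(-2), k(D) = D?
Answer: -147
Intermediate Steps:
w(R) = -2
h(X) = -6 + X**2 + 4*X
-39 + h(-10)*w(-10) = -39 + (-6 + (-10)**2 + 4*(-10))*(-2) = -39 + (-6 + 100 - 40)*(-2) = -39 + 54*(-2) = -39 - 108 = -147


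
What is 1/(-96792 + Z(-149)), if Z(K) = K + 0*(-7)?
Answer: -1/96941 ≈ -1.0316e-5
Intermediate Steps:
Z(K) = K (Z(K) = K + 0 = K)
1/(-96792 + Z(-149)) = 1/(-96792 - 149) = 1/(-96941) = -1/96941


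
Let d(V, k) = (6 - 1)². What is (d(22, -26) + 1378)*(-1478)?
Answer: -2073634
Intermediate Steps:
d(V, k) = 25 (d(V, k) = 5² = 25)
(d(22, -26) + 1378)*(-1478) = (25 + 1378)*(-1478) = 1403*(-1478) = -2073634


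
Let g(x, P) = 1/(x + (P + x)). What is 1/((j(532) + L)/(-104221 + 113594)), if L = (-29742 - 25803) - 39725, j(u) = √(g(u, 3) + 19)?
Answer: -476397206285/4842244932013 - 9373*√21632358/9684489864026 ≈ -0.098388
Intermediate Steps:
g(x, P) = 1/(P + 2*x)
j(u) = √(19 + 1/(3 + 2*u)) (j(u) = √(1/(3 + 2*u) + 19) = √(19 + 1/(3 + 2*u)))
L = -95270 (L = -55545 - 39725 = -95270)
1/((j(532) + L)/(-104221 + 113594)) = 1/((√2*√((29 + 19*532)/(3 + 2*532)) - 95270)/(-104221 + 113594)) = 1/((√2*√((29 + 10108)/(3 + 1064)) - 95270)/9373) = 1/((√2*√(10137/1067) - 95270)*(1/9373)) = 1/((√2*(√10816179/1067) - 95270)*(1/9373)) = 1/((√21632358/1067 - 95270)*(1/9373)) = 1/((-95270 + √21632358/1067)*(1/9373)) = 1/(-13610/1339 + √21632358/10000991)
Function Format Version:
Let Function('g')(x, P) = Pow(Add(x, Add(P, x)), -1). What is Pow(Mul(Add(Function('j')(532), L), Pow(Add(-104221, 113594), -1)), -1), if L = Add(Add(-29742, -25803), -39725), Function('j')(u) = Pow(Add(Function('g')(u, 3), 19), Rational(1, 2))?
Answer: Add(Rational(-476397206285, 4842244932013), Mul(Rational(-9373, 9684489864026), Pow(21632358, Rational(1, 2)))) ≈ -0.098388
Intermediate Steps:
Function('g')(x, P) = Pow(Add(P, Mul(2, x)), -1)
Function('j')(u) = Pow(Add(19, Pow(Add(3, Mul(2, u)), -1)), Rational(1, 2)) (Function('j')(u) = Pow(Add(Pow(Add(3, Mul(2, u)), -1), 19), Rational(1, 2)) = Pow(Add(19, Pow(Add(3, Mul(2, u)), -1)), Rational(1, 2)))
L = -95270 (L = Add(-55545, -39725) = -95270)
Pow(Mul(Add(Function('j')(532), L), Pow(Add(-104221, 113594), -1)), -1) = Pow(Mul(Add(Mul(Pow(2, Rational(1, 2)), Pow(Mul(Pow(Add(3, Mul(2, 532)), -1), Add(29, Mul(19, 532))), Rational(1, 2))), -95270), Pow(Add(-104221, 113594), -1)), -1) = Pow(Mul(Add(Mul(Pow(2, Rational(1, 2)), Pow(Mul(Pow(Add(3, 1064), -1), Add(29, 10108)), Rational(1, 2))), -95270), Pow(9373, -1)), -1) = Pow(Mul(Add(Mul(Pow(2, Rational(1, 2)), Pow(Mul(Pow(1067, -1), 10137), Rational(1, 2))), -95270), Rational(1, 9373)), -1) = Pow(Mul(Add(Mul(Pow(2, Rational(1, 2)), Pow(Mul(Rational(1, 1067), 10137), Rational(1, 2))), -95270), Rational(1, 9373)), -1) = Pow(Mul(Add(Mul(Pow(2, Rational(1, 2)), Pow(Rational(10137, 1067), Rational(1, 2))), -95270), Rational(1, 9373)), -1) = Pow(Mul(Add(Mul(Pow(2, Rational(1, 2)), Mul(Rational(1, 1067), Pow(10816179, Rational(1, 2)))), -95270), Rational(1, 9373)), -1) = Pow(Mul(Add(Mul(Rational(1, 1067), Pow(21632358, Rational(1, 2))), -95270), Rational(1, 9373)), -1) = Pow(Mul(Add(-95270, Mul(Rational(1, 1067), Pow(21632358, Rational(1, 2)))), Rational(1, 9373)), -1) = Pow(Add(Rational(-13610, 1339), Mul(Rational(1, 10000991), Pow(21632358, Rational(1, 2)))), -1)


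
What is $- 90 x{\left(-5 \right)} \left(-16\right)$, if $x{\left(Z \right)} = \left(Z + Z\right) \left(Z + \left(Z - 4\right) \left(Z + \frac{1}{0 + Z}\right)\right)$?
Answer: $-601920$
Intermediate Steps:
$x{\left(Z \right)} = 2 Z \left(Z + \left(-4 + Z\right) \left(Z + \frac{1}{Z}\right)\right)$
$- 90 x{\left(-5 \right)} \left(-16\right) = - 90 \left(-8 - 6 \left(-5\right)^{2} + 2 \left(-5\right) + 2 \left(-5\right)^{3}\right) \left(-16\right) = - 90 \left(-8 - 150 - 10 + 2 \left(-125\right)\right) \left(-16\right) = - 90 \left(-8 - 150 - 10 - 250\right) \left(-16\right) = - 90 \left(\left(-418\right) \left(-16\right)\right) = \left(-90\right) 6688 = -601920$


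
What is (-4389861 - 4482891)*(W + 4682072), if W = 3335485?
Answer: -71137794906864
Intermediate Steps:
(-4389861 - 4482891)*(W + 4682072) = (-4389861 - 4482891)*(3335485 + 4682072) = -8872752*8017557 = -71137794906864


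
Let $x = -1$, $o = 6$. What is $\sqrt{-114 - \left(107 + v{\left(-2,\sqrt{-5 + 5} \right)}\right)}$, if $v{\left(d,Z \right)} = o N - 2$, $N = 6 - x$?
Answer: $3 i \sqrt{29} \approx 16.155 i$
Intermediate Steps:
$N = 7$ ($N = 6 - -1 = 6 + 1 = 7$)
$v{\left(d,Z \right)} = 40$ ($v{\left(d,Z \right)} = 6 \cdot 7 - 2 = 42 - 2 = 40$)
$\sqrt{-114 - \left(107 + v{\left(-2,\sqrt{-5 + 5} \right)}\right)} = \sqrt{-114 - 147} = \sqrt{-261} = 3 i \sqrt{29}$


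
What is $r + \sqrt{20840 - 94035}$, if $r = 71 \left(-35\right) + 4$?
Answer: $-2481 + i \sqrt{73195} \approx -2481.0 + 270.55 i$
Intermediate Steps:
$r = -2481$ ($r = -2485 + 4 = -2481$)
$r + \sqrt{20840 - 94035} = -2481 + \sqrt{20840 - 94035} = -2481 + \sqrt{-73195} = -2481 + i \sqrt{73195}$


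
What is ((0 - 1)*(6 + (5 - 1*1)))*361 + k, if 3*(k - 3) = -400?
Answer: -11221/3 ≈ -3740.3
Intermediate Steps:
k = -391/3 (k = 3 + (1/3)*(-400) = 3 - 400/3 = -391/3 ≈ -130.33)
((0 - 1)*(6 + (5 - 1*1)))*361 + k = ((0 - 1)*(6 + (5 - 1*1)))*361 - 391/3 = -(6 + (5 - 1))*361 - 391/3 = -(6 + 4)*361 - 391/3 = -1*10*361 - 391/3 = -10*361 - 391/3 = -3610 - 391/3 = -11221/3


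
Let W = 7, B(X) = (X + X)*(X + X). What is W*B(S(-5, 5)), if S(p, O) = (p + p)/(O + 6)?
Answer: 2800/121 ≈ 23.141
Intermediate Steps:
S(p, O) = 2*p/(6 + O) (S(p, O) = (2*p)/(6 + O) = 2*p/(6 + O))
B(X) = 4*X**2 (B(X) = (2*X)*(2*X) = 4*X**2)
W*B(S(-5, 5)) = 7*(4*(2*(-5)/(6 + 5))**2) = 7*(4*(2*(-5)/11)**2) = 7*(4*(2*(-5)*(1/11))**2) = 7*(4*(-10/11)**2) = 7*(4*(100/121)) = 7*(400/121) = 2800/121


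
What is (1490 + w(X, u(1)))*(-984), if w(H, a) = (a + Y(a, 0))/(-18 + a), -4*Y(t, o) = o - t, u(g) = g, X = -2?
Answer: -24923490/17 ≈ -1.4661e+6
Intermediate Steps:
Y(t, o) = -o/4 + t/4 (Y(t, o) = -(o - t)/4 = -o/4 + t/4)
w(H, a) = 5*a/(4*(-18 + a)) (w(H, a) = (a + (-¼*0 + a/4))/(-18 + a) = (a + (0 + a/4))/(-18 + a) = (a + a/4)/(-18 + a) = (5*a/4)/(-18 + a) = 5*a/(4*(-18 + a)))
(1490 + w(X, u(1)))*(-984) = (1490 + (5/4)*1/(-18 + 1))*(-984) = (1490 + (5/4)*1/(-17))*(-984) = (1490 + (5/4)*1*(-1/17))*(-984) = (1490 - 5/68)*(-984) = (101315/68)*(-984) = -24923490/17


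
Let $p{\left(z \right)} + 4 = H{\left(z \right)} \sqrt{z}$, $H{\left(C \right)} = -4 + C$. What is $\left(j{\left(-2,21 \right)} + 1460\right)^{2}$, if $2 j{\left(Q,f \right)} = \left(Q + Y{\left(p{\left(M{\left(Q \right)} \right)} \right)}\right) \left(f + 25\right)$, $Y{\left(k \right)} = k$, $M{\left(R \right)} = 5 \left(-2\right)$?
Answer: $710844 - 851368 i \sqrt{10} \approx 7.1084 \cdot 10^{5} - 2.6923 \cdot 10^{6} i$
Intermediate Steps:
$M{\left(R \right)} = -10$
$p{\left(z \right)} = -4 + \sqrt{z} \left(-4 + z\right)$ ($p{\left(z \right)} = -4 + \left(-4 + z\right) \sqrt{z} = -4 + \sqrt{z} \left(-4 + z\right)$)
$j{\left(Q,f \right)} = \frac{\left(25 + f\right) \left(-4 + Q - 14 i \sqrt{10}\right)}{2}$ ($j{\left(Q,f \right)} = \frac{\left(Q - \left(4 - \sqrt{-10} \left(-4 - 10\right)\right)\right) \left(f + 25\right)}{2} = \frac{\left(Q - \left(4 - i \sqrt{10} \left(-14\right)\right)\right) \left(25 + f\right)}{2} = \frac{\left(Q - \left(4 + 14 i \sqrt{10}\right)\right) \left(25 + f\right)}{2} = \frac{\left(-4 + Q - 14 i \sqrt{10}\right) \left(25 + f\right)}{2} = \frac{\left(25 + f\right) \left(-4 + Q - 14 i \sqrt{10}\right)}{2}$)
$\left(j{\left(-2,21 \right)} + 1460\right)^{2} = \left(\left(-50 + \frac{25}{2} \left(-2\right) + \frac{1}{2} \left(-2\right) 21 - 21 \left(2 + 7 i \sqrt{10}\right) - 175 i \sqrt{10}\right) + 1460\right)^{2} = \left(\left(-50 - 25 - 21 - \left(42 + 147 i \sqrt{10}\right) - 175 i \sqrt{10}\right) + 1460\right)^{2} = \left(\left(-138 - 322 i \sqrt{10}\right) + 1460\right)^{2} = \left(1322 - 322 i \sqrt{10}\right)^{2}$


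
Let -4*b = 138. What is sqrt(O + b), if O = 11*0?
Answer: I*sqrt(138)/2 ≈ 5.8737*I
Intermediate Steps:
b = -69/2 (b = -1/4*138 = -69/2 ≈ -34.500)
O = 0
sqrt(O + b) = sqrt(0 - 69/2) = sqrt(-69/2) = I*sqrt(138)/2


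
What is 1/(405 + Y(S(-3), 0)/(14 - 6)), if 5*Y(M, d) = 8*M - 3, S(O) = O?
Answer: 40/16173 ≈ 0.0024733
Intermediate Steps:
Y(M, d) = -⅗ + 8*M/5 (Y(M, d) = (8*M - 3)/5 = (-3 + 8*M)/5 = -⅗ + 8*M/5)
1/(405 + Y(S(-3), 0)/(14 - 6)) = 1/(405 + (-⅗ + (8/5)*(-3))/(14 - 6)) = 1/(405 + (-⅗ - 24/5)/8) = 1/(405 + (⅛)*(-27/5)) = 1/(405 - 27/40) = 1/(16173/40) = 40/16173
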